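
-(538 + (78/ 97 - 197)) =-33155/ 97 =-341.80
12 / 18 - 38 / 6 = -17 / 3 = -5.67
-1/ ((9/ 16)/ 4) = -64/ 9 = -7.11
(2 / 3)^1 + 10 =32 / 3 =10.67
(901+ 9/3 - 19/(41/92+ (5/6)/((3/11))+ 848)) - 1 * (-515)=1000440285/705043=1418.98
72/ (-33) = -24/ 11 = -2.18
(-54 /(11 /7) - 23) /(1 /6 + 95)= -3786 /6281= -0.60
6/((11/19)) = 114/11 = 10.36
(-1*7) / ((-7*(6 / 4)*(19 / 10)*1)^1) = 20 / 57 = 0.35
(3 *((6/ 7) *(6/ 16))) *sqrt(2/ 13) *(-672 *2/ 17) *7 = -9072 *sqrt(26)/ 221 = -209.31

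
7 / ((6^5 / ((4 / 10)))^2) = 7 / 377913600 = 0.00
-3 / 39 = -1 / 13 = -0.08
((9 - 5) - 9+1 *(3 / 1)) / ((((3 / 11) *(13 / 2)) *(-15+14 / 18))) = 33 / 416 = 0.08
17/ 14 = 1.21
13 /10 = 1.30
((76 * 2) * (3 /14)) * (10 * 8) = 18240 /7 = 2605.71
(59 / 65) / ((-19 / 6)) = -354 / 1235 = -0.29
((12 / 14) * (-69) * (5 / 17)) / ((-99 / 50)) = 8.79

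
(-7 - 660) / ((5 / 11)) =-7337 / 5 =-1467.40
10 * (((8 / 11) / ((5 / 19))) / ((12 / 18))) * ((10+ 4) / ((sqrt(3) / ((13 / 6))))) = 13832 * sqrt(3) / 33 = 725.99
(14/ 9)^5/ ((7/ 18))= 153664/ 6561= 23.42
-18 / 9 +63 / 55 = -0.85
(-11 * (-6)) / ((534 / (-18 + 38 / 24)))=-2167 / 1068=-2.03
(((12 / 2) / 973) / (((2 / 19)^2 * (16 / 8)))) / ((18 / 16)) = 722 / 2919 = 0.25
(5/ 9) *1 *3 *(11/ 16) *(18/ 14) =165/ 112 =1.47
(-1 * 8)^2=64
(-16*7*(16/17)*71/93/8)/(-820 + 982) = -7952/128061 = -0.06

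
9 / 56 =0.16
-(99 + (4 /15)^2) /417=-0.24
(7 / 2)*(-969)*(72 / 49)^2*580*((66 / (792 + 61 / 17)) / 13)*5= -326896010496 / 2412319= -135511.10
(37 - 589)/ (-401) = 552/ 401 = 1.38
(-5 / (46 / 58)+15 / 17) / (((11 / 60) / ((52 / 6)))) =-1102400 / 4301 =-256.31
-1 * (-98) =98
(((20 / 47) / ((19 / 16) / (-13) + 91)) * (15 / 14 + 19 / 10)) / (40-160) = -10816 / 93315915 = -0.00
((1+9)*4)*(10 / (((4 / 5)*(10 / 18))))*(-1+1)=0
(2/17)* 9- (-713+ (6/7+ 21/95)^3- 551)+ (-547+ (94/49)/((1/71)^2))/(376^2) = 893288894585618179/706788618088000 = 1263.87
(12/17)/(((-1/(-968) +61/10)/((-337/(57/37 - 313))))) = 60349960/482080611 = 0.13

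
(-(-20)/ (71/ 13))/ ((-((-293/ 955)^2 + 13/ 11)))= -652097875/ 227211786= -2.87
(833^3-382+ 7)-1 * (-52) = 578009214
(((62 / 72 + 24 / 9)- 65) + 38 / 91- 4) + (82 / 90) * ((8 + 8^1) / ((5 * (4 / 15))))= -886507 / 16380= -54.12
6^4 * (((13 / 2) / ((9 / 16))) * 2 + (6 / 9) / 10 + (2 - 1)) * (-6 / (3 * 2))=-156672 / 5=-31334.40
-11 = -11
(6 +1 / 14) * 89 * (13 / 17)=413.21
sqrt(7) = 2.65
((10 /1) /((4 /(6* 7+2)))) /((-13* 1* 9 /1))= -110 /117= -0.94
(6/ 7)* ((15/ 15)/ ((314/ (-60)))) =-180/ 1099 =-0.16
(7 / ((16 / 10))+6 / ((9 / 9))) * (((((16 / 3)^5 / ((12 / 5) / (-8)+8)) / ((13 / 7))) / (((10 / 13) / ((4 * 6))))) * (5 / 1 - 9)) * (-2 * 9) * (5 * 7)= 24368906240 / 99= 246150568.08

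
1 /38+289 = 10983 /38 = 289.03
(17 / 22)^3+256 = 2730801 / 10648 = 256.46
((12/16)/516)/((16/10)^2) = 25/44032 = 0.00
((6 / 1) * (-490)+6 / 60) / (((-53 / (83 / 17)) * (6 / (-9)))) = -406.23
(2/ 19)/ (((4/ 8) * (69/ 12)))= 0.04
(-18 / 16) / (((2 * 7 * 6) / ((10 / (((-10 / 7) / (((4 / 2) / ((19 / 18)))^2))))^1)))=243 / 722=0.34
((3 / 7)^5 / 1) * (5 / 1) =1215 / 16807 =0.07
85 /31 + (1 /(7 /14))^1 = 147 /31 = 4.74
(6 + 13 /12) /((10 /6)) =17 /4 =4.25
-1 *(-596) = 596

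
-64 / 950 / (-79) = 32 / 37525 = 0.00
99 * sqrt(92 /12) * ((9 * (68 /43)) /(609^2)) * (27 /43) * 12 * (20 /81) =0.02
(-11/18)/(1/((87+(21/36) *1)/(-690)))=11561/149040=0.08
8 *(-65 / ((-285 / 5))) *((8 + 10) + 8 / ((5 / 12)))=6448 / 19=339.37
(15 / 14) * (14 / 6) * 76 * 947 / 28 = 89965 / 14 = 6426.07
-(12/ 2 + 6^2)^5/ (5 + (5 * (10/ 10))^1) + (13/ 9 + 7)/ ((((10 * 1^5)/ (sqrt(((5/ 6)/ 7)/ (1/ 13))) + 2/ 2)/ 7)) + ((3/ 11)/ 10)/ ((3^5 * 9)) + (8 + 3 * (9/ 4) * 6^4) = -866126131070869/ 66317130 + 1064 * sqrt(2730)/ 7443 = -13060360.66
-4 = -4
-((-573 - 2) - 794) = 1369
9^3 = 729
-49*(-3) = 147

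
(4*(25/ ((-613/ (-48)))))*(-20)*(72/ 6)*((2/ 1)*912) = -2101248000/ 613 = -3427810.77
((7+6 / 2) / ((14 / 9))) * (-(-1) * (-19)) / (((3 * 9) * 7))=-0.65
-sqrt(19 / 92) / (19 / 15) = -15 * sqrt(437) / 874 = -0.36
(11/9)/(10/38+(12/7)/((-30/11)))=-7315/2187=-3.34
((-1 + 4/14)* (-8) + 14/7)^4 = 8503056/2401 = 3541.46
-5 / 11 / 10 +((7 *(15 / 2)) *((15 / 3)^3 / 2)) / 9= 48119 / 132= 364.54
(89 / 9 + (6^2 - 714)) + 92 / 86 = -258145 / 387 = -667.04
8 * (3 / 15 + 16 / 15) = 152 / 15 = 10.13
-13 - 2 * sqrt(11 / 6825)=-13 - 2 * sqrt(3003) / 1365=-13.08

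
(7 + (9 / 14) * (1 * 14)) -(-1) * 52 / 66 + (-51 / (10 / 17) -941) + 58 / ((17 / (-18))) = -6015737 / 5610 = -1072.32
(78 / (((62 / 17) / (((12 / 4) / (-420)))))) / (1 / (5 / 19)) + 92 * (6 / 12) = 757969 / 16492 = 45.96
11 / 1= 11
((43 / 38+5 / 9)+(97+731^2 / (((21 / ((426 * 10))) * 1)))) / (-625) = -259507312297 / 1496250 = -173438.47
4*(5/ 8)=5/ 2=2.50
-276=-276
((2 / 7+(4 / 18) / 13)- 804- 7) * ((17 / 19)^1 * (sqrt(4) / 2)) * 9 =-11287337 / 1729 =-6528.25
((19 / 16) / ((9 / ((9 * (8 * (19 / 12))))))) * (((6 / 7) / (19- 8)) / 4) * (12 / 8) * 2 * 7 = 1083 / 176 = 6.15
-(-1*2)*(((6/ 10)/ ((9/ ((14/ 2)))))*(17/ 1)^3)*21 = 481474/ 5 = 96294.80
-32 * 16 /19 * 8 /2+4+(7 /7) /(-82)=-161723 /1558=-103.80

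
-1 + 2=1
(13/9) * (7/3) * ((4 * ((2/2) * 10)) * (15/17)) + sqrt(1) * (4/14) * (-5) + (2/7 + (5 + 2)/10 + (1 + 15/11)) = 14240287/117810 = 120.88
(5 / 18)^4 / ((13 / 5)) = 3125 / 1364688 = 0.00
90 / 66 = 1.36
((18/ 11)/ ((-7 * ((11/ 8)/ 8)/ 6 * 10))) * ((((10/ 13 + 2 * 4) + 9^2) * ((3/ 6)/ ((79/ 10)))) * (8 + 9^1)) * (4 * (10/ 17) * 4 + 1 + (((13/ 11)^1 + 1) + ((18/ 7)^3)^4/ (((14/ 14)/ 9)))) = -7852465519386411551688576/ 132441173218713359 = -59290214.13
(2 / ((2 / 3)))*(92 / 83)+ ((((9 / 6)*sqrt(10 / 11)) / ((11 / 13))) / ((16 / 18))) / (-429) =3.32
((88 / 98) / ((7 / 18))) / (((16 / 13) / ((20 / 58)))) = 6435 / 9947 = 0.65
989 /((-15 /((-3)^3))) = 1780.20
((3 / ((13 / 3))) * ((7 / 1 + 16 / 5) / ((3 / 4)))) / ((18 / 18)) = 612 / 65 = 9.42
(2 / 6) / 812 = 1 / 2436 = 0.00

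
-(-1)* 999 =999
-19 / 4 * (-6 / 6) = 19 / 4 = 4.75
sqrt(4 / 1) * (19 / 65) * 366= 13908 / 65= 213.97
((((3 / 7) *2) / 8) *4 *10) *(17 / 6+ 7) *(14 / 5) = 118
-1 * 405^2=-164025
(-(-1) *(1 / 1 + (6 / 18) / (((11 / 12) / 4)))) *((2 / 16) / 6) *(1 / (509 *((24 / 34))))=51 / 358336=0.00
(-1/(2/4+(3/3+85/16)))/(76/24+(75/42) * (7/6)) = -0.03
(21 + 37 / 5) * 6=852 / 5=170.40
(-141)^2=19881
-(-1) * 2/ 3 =2/ 3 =0.67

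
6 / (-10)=-3 / 5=-0.60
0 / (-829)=0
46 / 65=0.71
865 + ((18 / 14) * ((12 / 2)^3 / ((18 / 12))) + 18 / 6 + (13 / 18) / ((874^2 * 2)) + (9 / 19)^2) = 1053.37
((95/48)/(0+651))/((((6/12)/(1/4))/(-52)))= -1235/15624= -0.08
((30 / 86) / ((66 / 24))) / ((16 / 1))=15 / 1892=0.01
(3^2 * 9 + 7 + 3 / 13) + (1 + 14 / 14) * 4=1251 / 13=96.23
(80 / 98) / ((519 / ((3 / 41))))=40 / 347557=0.00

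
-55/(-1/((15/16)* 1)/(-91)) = -75075/16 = -4692.19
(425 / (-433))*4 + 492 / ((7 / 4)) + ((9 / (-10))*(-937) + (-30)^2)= 61241863 / 30310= 2020.52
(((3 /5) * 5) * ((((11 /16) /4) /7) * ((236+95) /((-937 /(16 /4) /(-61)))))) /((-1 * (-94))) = 666303 /9864736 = 0.07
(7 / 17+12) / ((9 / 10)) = 13.79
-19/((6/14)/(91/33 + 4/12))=-4522/33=-137.03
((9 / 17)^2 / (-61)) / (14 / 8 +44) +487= 523704595 / 1075369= 487.00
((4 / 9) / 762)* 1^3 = 2 / 3429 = 0.00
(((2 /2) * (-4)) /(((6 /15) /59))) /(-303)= 590 /303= 1.95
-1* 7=-7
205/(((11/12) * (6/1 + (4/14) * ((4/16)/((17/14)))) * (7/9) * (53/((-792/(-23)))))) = 27099360/878899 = 30.83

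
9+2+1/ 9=100/ 9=11.11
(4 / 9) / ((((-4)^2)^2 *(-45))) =-1 / 25920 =-0.00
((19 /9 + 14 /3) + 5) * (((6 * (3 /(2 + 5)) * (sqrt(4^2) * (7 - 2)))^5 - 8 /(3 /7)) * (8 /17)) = 15382594376269184 /7714413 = 1994007110.62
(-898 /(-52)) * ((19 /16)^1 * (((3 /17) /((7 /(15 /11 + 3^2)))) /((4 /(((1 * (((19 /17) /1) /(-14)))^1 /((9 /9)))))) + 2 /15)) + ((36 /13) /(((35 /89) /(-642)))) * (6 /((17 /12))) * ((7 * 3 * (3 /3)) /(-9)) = 173713362878267 /3888044160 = 44678.86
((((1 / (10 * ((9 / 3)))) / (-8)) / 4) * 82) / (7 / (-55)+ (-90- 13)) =0.00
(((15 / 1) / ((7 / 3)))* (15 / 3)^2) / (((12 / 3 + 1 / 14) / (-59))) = -44250 / 19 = -2328.95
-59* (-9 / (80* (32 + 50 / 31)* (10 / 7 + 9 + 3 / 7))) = 115227 / 6335360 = 0.02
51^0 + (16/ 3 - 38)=-95/ 3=-31.67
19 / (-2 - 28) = -19 / 30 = -0.63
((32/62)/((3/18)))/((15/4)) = 128/155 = 0.83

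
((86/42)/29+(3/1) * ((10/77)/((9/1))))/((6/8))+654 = 1878070/2871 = 654.15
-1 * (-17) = 17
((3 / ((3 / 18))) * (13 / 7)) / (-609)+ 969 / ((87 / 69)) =1091985 / 1421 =768.46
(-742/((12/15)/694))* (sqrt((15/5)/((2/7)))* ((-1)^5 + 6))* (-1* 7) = 22528975* sqrt(42)/2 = 73002222.59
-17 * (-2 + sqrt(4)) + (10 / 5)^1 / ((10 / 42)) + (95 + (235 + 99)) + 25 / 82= 179459 / 410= 437.70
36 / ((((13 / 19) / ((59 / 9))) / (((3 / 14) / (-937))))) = -6726 / 85267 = -0.08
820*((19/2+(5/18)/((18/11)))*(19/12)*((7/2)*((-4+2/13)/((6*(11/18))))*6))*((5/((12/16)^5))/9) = -647436.66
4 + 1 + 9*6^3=1949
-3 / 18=-1 / 6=-0.17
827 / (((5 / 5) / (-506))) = -418462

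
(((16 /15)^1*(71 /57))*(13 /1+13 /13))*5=15904 /171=93.01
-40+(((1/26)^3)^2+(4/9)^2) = -995944461743/25022177856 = -39.80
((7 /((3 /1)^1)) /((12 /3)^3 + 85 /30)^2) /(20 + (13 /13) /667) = 18676 /715082047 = 0.00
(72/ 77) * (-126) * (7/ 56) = -162/ 11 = -14.73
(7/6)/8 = 0.15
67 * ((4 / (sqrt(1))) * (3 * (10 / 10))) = 804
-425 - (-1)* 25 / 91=-38650 / 91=-424.73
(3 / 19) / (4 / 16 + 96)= 12 / 7315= 0.00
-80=-80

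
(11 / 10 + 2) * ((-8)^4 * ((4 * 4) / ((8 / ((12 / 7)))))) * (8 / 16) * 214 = 163037184 / 35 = 4658205.26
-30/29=-1.03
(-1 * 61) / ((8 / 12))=-183 / 2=-91.50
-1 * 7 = -7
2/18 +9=82/9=9.11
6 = 6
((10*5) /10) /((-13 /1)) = -0.38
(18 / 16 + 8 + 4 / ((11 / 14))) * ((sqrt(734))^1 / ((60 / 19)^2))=38.62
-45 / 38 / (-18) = 5 / 76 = 0.07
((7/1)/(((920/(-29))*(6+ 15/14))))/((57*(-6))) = 1421/15574680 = 0.00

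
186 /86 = 93 /43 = 2.16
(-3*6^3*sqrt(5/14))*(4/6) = -216*sqrt(70)/7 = -258.17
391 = 391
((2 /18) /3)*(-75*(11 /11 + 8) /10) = -5 /2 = -2.50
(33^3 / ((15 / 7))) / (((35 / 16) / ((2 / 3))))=127776 / 25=5111.04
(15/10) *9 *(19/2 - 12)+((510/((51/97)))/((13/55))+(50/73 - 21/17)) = 262615929/64532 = 4069.55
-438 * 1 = -438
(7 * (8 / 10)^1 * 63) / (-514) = -882 / 1285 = -0.69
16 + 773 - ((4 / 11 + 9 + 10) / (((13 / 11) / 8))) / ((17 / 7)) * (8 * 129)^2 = -12703431903 / 221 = -57481592.32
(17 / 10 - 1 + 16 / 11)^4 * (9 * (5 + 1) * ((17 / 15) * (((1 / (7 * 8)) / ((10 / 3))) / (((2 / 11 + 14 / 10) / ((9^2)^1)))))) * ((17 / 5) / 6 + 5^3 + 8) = 52223734092838437 / 1080772000000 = 48320.77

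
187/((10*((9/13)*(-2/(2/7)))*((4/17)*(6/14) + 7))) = -3179/5850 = -0.54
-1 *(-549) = 549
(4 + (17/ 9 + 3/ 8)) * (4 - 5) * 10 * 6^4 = -81180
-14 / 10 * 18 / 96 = -21 / 80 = -0.26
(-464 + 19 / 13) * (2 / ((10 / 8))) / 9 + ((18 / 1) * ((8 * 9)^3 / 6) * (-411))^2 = 123901623736117445656 / 585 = 211797647412166573.77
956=956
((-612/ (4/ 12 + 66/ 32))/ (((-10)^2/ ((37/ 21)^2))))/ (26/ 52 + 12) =-2234208/ 3521875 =-0.63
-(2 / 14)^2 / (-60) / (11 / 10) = 1 / 3234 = 0.00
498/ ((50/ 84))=20916/ 25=836.64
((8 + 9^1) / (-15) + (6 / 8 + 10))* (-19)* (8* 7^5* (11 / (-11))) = 24567352.13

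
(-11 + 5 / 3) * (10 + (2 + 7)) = -532 / 3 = -177.33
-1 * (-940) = 940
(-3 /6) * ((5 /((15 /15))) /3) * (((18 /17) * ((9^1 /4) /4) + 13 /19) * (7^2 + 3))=-214955 /3876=-55.46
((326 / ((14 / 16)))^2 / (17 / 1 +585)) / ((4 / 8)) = 6801664 / 14749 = 461.16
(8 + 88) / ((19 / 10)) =50.53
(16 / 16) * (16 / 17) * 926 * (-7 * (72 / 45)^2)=-6637568 / 425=-15617.81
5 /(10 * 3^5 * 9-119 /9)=45 /196711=0.00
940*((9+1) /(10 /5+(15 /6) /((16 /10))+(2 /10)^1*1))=2498.34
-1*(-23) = 23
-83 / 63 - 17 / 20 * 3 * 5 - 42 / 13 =-56669 / 3276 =-17.30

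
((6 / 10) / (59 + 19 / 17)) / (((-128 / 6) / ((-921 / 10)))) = 140913 / 3270400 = 0.04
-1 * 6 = -6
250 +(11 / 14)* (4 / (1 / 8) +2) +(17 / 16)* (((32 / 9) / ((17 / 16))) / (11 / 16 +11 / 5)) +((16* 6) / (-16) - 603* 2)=-1941899 / 2079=-934.05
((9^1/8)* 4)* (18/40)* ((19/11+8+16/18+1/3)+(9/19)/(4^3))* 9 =21368367/107008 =199.69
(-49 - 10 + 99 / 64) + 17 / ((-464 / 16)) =-107721 / 1856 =-58.04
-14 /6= -7 /3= -2.33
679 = 679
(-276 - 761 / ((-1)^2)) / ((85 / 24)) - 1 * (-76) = -1084 / 5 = -216.80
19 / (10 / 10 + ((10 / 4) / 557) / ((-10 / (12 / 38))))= 402154 / 21163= 19.00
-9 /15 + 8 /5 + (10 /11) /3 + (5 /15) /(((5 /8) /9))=1007 /165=6.10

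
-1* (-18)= 18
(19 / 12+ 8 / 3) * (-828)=-3519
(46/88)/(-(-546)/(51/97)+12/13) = 5083/10107064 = 0.00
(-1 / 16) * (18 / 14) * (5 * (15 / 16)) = -675 / 1792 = -0.38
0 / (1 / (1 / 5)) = 0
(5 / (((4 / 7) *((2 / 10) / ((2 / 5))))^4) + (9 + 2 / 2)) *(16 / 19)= 12165 / 19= 640.26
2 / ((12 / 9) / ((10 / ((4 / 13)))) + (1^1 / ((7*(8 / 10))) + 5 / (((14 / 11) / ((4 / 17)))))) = 26520 / 15169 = 1.75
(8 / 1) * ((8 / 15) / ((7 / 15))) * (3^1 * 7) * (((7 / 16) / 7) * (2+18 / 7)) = 384 / 7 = 54.86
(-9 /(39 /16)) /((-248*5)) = 6 /2015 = 0.00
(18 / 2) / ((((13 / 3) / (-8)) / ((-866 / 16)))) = 11691 / 13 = 899.31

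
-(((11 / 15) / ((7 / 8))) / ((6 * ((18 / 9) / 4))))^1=-88 / 315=-0.28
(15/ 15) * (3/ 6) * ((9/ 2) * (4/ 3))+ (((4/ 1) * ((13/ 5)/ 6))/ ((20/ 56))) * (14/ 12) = 1949/ 225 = 8.66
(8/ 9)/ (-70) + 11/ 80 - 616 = -3104011/ 5040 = -615.88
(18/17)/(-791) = -18/13447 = -0.00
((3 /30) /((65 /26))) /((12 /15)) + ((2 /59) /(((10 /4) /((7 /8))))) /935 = 55179 /1103300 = 0.05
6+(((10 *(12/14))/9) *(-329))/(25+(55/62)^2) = -365822/59475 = -6.15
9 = 9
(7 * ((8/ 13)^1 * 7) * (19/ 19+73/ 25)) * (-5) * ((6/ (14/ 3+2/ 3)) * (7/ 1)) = -302526/ 65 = -4654.25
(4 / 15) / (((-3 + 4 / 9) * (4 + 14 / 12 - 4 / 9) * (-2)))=108 / 9775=0.01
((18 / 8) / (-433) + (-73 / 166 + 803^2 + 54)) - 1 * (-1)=92703005219 / 143756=644863.56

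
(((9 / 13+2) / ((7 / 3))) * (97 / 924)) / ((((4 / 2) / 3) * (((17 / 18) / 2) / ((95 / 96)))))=414675 / 1089088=0.38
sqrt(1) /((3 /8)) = 8 /3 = 2.67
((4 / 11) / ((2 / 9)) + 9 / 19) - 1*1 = 232 / 209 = 1.11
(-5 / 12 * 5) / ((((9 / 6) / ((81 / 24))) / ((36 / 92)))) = -675 / 368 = -1.83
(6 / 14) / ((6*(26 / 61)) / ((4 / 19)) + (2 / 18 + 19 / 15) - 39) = -8235 / 489496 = -0.02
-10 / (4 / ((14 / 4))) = -35 / 4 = -8.75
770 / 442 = 385 / 221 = 1.74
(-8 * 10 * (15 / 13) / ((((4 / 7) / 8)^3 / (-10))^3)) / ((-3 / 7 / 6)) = -347105585971200000 / 13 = -26700429690092307.69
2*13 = 26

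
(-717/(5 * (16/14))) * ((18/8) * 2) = -45171/80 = -564.64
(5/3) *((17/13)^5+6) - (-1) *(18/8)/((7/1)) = 520691011/31188612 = 16.69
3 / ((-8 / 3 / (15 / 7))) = -135 / 56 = -2.41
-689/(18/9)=-689/2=-344.50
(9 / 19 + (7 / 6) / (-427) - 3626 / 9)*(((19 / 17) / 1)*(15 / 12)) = -41976215 / 74664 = -562.20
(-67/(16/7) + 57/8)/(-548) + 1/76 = 8937/166592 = 0.05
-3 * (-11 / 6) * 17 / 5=187 / 10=18.70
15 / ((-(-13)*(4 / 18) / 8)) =540 / 13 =41.54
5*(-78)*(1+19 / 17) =-14040 / 17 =-825.88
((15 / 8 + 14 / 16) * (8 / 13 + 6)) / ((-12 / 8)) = -12.13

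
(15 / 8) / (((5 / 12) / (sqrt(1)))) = 9 / 2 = 4.50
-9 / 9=-1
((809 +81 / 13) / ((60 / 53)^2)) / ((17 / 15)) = 14884891 / 26520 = 561.27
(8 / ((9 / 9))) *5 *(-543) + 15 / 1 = -21705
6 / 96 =0.06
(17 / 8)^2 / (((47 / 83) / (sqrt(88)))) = 23987 * sqrt(22) / 1504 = 74.81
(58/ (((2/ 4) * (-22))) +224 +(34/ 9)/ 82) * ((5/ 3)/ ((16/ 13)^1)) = 57720065/ 194832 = 296.26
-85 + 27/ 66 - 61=-3203/ 22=-145.59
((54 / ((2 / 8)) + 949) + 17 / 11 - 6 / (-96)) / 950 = 205323 / 167200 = 1.23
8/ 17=0.47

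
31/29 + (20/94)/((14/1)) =10344/9541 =1.08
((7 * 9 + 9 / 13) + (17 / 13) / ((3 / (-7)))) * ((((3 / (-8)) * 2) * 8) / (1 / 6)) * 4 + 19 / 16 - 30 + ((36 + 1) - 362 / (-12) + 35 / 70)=-5424715 / 624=-8693.45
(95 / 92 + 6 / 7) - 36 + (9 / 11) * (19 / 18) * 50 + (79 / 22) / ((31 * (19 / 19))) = 2017591 / 219604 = 9.19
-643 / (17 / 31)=-19933 / 17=-1172.53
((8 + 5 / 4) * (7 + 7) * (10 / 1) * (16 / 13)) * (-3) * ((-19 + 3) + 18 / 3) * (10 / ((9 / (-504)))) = -348096000 / 13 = -26776615.38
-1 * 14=-14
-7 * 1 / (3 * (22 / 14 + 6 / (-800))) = -19600 / 13137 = -1.49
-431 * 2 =-862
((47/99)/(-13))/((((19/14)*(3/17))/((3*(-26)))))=22372/1881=11.89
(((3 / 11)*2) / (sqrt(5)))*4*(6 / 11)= 144*sqrt(5) / 605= 0.53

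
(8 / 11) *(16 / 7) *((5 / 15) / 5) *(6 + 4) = 256 / 231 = 1.11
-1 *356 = -356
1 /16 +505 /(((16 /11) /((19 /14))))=105559 /224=471.25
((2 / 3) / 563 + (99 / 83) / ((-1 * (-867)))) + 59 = 2390432248 / 40514043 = 59.00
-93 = -93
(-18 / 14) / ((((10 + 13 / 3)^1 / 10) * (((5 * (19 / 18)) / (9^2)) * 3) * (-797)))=26244 / 4558043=0.01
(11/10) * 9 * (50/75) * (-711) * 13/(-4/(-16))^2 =-4880304/5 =-976060.80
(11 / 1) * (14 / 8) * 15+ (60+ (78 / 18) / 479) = 2004667 / 5748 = 348.76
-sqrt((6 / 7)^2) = -6 / 7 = -0.86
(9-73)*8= -512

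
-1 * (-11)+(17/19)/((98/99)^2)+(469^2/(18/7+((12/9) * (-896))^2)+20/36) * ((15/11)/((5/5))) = 3487130683124603/270722605423116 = 12.88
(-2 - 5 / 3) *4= -44 / 3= -14.67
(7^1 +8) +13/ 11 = 178/ 11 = 16.18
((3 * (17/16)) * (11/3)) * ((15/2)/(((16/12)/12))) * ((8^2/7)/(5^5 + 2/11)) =185130/80213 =2.31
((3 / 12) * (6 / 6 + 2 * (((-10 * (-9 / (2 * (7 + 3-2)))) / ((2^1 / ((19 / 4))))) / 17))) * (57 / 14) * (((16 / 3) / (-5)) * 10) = -26581 / 952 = -27.92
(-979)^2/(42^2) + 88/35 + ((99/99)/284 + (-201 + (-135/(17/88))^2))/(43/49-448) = -360764484505639/660839633370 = -545.92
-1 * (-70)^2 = -4900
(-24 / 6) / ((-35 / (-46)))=-184 / 35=-5.26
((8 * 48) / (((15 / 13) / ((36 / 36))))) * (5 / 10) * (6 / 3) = 1664 / 5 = 332.80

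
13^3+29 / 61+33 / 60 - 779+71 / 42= 1420.72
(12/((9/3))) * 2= 8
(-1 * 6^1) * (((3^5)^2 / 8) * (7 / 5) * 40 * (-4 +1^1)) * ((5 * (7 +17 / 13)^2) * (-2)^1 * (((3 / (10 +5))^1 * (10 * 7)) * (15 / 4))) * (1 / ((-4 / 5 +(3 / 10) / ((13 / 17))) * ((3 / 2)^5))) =59997563136000 / 689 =87079191779.39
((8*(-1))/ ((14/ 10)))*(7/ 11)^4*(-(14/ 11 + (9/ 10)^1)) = 327908/ 161051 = 2.04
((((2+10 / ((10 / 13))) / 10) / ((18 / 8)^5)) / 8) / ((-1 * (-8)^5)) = 1 / 10077696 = 0.00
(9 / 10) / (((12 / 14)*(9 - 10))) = -21 / 20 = -1.05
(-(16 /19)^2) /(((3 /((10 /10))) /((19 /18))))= -128 /513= -0.25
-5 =-5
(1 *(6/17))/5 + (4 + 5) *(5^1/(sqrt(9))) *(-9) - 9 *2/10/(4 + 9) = -29850/221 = -135.07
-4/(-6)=2/3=0.67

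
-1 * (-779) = 779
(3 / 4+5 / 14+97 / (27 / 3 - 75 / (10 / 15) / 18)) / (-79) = -11205 / 24332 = -0.46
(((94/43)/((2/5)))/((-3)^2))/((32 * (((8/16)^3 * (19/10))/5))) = 5875/14706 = 0.40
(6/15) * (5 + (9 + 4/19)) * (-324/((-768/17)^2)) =-70227/77824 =-0.90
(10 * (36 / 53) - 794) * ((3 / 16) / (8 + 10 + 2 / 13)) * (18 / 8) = -7322211 / 400256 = -18.29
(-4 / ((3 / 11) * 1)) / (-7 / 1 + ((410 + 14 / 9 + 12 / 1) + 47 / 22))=-2904 / 82901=-0.04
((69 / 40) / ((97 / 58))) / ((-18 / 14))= -4669 / 5820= -0.80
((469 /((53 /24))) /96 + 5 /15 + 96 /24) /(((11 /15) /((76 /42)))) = 395485 /24486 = 16.15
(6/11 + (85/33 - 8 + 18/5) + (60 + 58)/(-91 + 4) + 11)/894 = 6671/712965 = 0.01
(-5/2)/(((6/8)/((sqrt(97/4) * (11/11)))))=-5 * sqrt(97)/3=-16.41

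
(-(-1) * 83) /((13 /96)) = 7968 /13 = 612.92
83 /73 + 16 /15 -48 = -50147 /1095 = -45.80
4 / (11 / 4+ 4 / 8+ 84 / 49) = 112 / 139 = 0.81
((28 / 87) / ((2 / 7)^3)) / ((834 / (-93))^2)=2307361 / 13447416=0.17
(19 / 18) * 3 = 19 / 6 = 3.17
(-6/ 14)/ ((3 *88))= -1/ 616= -0.00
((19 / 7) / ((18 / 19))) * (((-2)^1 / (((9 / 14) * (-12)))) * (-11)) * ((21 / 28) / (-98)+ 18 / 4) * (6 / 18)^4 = -2330977 / 5143824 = -0.45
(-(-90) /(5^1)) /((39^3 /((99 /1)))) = 66 /2197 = 0.03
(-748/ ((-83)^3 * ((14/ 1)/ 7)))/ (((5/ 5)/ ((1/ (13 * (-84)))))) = -187/ 312195702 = -0.00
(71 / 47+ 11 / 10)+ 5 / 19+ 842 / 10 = 777569 / 8930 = 87.07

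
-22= -22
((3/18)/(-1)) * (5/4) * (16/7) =-10/21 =-0.48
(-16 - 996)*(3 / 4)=-759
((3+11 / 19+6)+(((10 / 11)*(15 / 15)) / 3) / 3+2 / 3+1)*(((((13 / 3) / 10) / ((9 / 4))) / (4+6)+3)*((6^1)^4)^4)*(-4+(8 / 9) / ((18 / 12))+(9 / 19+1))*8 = -148426440181498773504 / 99275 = -1495103905127159.64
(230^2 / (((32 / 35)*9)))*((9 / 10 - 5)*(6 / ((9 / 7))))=-26569025 / 216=-123004.75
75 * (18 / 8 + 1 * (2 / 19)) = 13425 / 76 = 176.64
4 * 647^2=1674436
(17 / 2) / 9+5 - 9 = -55 / 18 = -3.06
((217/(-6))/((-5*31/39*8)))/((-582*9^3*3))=-91/101826720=-0.00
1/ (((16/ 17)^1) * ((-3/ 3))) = -17/ 16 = -1.06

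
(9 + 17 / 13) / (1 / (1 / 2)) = 67 / 13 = 5.15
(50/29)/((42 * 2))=25/1218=0.02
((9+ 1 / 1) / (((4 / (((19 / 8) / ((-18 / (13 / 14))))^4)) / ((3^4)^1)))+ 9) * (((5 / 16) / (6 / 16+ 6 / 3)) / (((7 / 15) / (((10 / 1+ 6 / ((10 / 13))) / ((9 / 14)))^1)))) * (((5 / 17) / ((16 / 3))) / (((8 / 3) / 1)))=8208729108843925 / 5620802493874176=1.46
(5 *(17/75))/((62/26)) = 0.48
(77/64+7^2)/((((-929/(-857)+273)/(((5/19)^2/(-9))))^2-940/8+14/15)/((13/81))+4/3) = 0.00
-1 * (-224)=224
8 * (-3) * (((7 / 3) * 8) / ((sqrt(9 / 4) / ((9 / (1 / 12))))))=-32256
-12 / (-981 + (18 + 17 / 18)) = 216 / 17317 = 0.01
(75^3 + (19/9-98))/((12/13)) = 12337039/27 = 456927.37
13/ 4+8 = 45/ 4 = 11.25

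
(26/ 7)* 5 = 130/ 7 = 18.57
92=92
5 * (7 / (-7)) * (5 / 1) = -25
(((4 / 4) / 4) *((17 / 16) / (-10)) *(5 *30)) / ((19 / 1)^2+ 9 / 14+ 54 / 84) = -1785 / 162304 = -0.01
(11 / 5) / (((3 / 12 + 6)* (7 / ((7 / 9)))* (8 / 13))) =143 / 2250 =0.06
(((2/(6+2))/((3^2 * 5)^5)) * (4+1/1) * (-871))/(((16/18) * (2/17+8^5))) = -0.00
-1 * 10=-10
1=1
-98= -98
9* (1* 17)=153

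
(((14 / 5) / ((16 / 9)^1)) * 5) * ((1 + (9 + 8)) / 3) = 189 / 4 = 47.25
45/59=0.76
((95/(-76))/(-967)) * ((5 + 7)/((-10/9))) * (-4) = 54/967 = 0.06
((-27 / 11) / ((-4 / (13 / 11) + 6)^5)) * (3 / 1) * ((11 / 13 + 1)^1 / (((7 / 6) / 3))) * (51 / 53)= -187388721 / 681698402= -0.27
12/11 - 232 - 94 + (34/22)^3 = -321.22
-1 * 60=-60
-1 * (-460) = 460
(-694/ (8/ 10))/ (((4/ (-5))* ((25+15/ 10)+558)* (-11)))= -8675/ 51436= -0.17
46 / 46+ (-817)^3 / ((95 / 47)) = -1348995264 / 5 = -269799052.80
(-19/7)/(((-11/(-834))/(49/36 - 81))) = 7571747/462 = 16389.06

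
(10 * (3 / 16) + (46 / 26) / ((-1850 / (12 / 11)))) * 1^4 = 1983021 / 1058200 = 1.87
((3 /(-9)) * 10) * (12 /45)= -8 /9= -0.89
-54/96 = -9/16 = -0.56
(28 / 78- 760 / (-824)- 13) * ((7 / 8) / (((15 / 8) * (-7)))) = 47074 / 60255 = 0.78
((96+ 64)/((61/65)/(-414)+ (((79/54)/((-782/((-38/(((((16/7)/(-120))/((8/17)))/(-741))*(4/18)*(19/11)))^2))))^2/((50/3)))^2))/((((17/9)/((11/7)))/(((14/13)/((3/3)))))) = 27344951761760879297673600/979316900827195651098322975640261481805681935919660040572693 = 0.00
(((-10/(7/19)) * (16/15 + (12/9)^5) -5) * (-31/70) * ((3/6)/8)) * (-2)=-7821703/952560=-8.21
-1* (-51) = 51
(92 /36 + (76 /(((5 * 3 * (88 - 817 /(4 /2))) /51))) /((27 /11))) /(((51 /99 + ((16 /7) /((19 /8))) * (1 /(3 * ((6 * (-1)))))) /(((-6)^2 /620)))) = 845852469 /3019895225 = 0.28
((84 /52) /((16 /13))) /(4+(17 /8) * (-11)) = -21 /310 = -0.07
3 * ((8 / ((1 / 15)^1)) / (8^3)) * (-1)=-45 / 64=-0.70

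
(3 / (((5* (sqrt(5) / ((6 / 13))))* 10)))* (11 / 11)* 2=18* sqrt(5) / 1625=0.02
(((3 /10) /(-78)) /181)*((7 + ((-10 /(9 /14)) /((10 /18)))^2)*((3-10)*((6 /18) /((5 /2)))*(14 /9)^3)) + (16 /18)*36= 4124405564 /128650275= 32.06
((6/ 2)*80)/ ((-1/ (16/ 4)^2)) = -3840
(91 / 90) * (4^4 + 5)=2639 / 10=263.90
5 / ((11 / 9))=45 / 11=4.09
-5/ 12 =-0.42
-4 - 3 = -7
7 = 7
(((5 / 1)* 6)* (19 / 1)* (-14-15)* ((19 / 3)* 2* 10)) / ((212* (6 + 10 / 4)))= -1046900 / 901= -1161.93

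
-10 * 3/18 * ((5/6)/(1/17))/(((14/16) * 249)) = -1700/15687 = -0.11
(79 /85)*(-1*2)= -158 /85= -1.86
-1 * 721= -721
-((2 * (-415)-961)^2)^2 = -10289217397761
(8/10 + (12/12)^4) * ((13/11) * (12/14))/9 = 78/385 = 0.20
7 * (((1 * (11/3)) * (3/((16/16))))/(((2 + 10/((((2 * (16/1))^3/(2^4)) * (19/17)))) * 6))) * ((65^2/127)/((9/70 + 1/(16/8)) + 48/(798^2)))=19993381408000/59007625317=338.83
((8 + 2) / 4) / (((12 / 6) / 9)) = 45 / 4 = 11.25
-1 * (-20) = 20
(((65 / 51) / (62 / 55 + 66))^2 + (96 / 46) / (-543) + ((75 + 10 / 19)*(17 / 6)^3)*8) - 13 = 683484199656243715 / 49780390472496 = 13729.99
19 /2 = 9.50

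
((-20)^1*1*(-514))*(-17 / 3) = -174760 / 3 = -58253.33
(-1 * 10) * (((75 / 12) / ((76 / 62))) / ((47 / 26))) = -50375 / 1786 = -28.21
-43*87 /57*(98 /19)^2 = -11976188 /6859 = -1746.05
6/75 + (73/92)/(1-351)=2503/32200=0.08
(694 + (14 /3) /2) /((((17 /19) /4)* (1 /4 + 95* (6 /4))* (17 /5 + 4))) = 2.95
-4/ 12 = -1/ 3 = -0.33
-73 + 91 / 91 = -72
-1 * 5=-5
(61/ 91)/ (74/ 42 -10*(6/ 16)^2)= 5856/ 3107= 1.88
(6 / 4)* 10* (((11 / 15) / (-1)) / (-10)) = 11 / 10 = 1.10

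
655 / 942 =0.70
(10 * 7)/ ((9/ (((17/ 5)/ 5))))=5.29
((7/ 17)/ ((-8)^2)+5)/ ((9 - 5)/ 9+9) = 49023/ 92480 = 0.53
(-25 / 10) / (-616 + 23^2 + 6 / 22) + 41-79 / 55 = 39.59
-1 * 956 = -956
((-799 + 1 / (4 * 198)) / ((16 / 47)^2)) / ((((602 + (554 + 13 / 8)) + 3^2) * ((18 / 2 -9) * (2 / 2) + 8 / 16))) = -1397870663 / 118267776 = -11.82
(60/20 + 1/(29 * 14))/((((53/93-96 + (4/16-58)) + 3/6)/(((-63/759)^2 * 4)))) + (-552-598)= -5271505285066/4583915479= -1150.00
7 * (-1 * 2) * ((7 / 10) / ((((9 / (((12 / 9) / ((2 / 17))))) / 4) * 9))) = -6664 / 1215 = -5.48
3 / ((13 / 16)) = 48 / 13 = 3.69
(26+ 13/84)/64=2197/5376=0.41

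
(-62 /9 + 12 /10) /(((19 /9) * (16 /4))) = -64 /95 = -0.67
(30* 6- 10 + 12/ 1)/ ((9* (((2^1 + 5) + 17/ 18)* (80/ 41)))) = 287/ 220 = 1.30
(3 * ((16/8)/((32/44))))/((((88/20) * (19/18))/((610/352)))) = 41175/13376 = 3.08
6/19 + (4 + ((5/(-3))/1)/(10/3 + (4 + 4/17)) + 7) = 81375/7334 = 11.10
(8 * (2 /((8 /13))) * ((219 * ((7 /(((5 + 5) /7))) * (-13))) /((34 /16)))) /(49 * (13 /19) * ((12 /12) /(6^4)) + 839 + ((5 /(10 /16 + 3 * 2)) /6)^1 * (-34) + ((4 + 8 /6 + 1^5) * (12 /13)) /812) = -49967859850586496 /244372602421915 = -204.47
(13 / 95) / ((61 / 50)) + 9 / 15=4127 / 5795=0.71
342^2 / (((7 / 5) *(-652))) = -146205 / 1141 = -128.14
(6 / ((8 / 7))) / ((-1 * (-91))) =3 / 52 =0.06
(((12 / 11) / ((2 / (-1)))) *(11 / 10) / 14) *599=-1797 / 70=-25.67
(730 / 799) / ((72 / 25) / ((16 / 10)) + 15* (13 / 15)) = 1825 / 29563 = 0.06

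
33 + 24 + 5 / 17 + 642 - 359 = 5785 / 17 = 340.29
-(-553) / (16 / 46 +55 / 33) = 38157 / 139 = 274.51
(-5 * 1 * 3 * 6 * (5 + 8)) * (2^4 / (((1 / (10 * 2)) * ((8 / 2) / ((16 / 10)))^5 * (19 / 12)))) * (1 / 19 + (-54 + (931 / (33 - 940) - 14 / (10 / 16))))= 38339993862144 / 204641875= 187351.65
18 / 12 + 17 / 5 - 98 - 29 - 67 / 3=-4333 / 30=-144.43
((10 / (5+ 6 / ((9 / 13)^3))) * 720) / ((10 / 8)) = 1399680 / 5609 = 249.54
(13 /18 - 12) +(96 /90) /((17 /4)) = -16871 /1530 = -11.03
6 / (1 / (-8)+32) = 16 / 85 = 0.19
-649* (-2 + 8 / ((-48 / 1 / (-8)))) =432.67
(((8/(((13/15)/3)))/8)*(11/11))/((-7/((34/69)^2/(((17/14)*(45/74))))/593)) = -5967952/61893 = -96.42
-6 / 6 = -1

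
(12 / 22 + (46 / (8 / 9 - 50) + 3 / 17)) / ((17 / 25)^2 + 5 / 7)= -126875 / 695266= -0.18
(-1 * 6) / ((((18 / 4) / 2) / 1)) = -8 / 3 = -2.67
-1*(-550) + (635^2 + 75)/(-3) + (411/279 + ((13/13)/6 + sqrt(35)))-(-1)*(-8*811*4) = -9909689/62 + sqrt(35) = -159827.78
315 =315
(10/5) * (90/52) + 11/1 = 14.46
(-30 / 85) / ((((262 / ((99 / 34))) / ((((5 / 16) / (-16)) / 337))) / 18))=0.00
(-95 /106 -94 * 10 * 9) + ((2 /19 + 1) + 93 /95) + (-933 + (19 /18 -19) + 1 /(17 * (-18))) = -14497710911 /1540710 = -9409.76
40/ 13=3.08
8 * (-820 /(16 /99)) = -40590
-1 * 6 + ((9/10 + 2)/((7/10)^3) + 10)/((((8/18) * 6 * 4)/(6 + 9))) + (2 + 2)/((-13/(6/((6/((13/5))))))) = 525533/27440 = 19.15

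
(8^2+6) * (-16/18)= -560/9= -62.22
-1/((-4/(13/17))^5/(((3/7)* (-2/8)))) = -1113879/40710139904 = -0.00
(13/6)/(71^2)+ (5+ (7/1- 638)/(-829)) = 144465673/25073934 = 5.76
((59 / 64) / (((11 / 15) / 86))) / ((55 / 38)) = 144609 / 1936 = 74.69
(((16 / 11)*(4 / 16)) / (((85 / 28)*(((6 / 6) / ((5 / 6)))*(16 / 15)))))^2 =1225 / 139876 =0.01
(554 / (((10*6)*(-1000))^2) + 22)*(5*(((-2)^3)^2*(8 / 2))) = 39600000277 / 1406250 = 28160.00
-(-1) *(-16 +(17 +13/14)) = 27/14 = 1.93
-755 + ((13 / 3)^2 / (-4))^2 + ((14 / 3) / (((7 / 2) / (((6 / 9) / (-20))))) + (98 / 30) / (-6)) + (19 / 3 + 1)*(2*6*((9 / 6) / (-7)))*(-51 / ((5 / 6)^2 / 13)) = 3916777111 / 226800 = 17269.74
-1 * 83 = -83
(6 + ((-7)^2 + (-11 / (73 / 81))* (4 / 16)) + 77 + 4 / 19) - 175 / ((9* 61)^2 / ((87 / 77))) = 791909523475 / 6131300076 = 129.16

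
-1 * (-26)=26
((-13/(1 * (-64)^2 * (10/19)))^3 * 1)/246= -15069223/16904991277056000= -0.00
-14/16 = -7/8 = -0.88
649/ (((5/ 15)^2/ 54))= 315414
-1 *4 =-4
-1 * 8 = -8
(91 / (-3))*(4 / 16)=-91 / 12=-7.58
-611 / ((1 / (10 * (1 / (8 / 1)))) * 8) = -3055 / 32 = -95.47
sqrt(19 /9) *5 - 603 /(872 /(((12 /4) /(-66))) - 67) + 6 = 12901 /2139 + 5 *sqrt(19) /3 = 13.30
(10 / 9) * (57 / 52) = 95 / 78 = 1.22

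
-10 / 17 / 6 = -5 / 51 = -0.10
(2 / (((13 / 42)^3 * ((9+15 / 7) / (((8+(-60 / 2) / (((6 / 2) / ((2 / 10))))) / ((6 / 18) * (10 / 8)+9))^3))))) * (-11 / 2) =-354882705408 / 41210581217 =-8.61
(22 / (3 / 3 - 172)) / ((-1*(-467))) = -22 / 79857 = -0.00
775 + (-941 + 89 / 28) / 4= 60541 / 112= 540.54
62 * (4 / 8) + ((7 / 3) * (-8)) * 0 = 31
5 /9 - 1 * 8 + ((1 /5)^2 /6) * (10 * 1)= -332 /45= -7.38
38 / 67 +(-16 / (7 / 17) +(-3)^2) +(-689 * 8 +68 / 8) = -5189757 / 938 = -5532.79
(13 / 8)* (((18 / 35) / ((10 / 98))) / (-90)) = -91 / 1000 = -0.09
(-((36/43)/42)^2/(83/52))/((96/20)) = -390/7519883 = -0.00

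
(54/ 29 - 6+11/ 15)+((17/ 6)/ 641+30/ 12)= -83667/ 92945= -0.90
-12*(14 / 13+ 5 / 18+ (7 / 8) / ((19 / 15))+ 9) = -196433 / 1482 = -132.55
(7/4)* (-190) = -665/2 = -332.50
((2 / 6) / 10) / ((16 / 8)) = 1 / 60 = 0.02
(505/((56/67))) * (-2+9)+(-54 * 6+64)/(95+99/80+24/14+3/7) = 4226.73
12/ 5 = 2.40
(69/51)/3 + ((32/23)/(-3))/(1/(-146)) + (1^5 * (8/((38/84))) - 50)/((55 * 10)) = 139131438/2042975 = 68.10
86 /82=43 /41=1.05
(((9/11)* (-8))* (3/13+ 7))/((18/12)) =-4512/143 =-31.55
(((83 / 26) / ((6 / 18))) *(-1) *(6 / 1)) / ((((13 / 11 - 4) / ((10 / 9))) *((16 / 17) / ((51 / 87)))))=1319285 / 93496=14.11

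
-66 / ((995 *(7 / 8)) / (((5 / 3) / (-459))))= 176 / 639387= 0.00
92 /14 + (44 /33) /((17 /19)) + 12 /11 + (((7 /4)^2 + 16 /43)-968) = -2581311571 /2701776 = -955.41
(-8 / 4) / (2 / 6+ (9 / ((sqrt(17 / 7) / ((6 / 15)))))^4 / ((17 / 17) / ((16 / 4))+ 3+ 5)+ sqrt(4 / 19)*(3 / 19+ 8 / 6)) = -614953432870163750 / 1125832307721079173+ 25501962835937500*sqrt(19) / 1125832307721079173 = -0.45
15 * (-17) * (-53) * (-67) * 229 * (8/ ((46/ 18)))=-14929966440/ 23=-649128975.65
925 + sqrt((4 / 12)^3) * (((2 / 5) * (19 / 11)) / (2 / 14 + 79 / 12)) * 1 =1064 * sqrt(3) / 93225 + 925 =925.02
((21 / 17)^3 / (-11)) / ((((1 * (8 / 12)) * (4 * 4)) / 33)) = -83349 / 157216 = -0.53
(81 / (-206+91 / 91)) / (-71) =81 / 14555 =0.01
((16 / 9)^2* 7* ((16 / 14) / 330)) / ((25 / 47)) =48128 / 334125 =0.14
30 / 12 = 5 / 2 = 2.50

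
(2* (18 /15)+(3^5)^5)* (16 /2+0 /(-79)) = 33891544377816 /5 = 6778308875563.20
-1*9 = -9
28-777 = -749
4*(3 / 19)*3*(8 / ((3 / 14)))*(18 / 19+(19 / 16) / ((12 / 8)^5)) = 78.08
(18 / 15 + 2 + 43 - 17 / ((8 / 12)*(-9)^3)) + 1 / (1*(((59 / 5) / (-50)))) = 6021209 / 143370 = 42.00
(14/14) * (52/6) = 8.67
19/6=3.17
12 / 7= 1.71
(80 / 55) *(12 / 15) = 64 / 55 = 1.16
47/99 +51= 5096/99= 51.47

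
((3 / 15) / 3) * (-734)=-734 / 15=-48.93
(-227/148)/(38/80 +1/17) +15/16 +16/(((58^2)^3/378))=-247431610645303/127825152389616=-1.94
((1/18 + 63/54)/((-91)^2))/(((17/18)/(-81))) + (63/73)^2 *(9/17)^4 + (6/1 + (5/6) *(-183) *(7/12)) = -7334244108805079/88457657038296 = -82.91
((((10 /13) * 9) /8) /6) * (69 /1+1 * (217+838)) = 4215 /26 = 162.12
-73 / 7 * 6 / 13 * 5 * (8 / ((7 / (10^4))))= -175200000 / 637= -275039.25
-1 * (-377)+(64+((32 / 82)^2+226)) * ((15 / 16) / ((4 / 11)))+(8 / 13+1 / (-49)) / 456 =2197373448757 / 1953133728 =1125.05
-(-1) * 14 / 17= 14 / 17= 0.82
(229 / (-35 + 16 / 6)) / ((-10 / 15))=2061 / 194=10.62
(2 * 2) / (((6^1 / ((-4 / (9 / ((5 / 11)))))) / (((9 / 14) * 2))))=-0.17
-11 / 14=-0.79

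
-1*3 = -3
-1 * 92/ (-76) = 23/ 19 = 1.21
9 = 9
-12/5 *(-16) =192/5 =38.40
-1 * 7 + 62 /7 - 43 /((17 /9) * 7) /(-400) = 88787 /47600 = 1.87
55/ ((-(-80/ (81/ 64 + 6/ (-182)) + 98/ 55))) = 21716475/ 24922058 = 0.87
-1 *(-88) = 88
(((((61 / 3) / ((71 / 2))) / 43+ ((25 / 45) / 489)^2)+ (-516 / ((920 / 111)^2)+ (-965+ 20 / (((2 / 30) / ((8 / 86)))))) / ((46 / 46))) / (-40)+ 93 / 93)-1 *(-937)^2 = -439412292234040885379123 / 500501284170192000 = -877944.39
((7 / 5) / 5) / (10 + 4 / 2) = 7 / 300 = 0.02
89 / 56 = 1.59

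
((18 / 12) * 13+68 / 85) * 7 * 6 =4263 / 5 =852.60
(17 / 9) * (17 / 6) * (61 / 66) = 17629 / 3564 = 4.95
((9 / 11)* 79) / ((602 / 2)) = 0.21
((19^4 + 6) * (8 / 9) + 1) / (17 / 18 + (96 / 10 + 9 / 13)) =135541250 / 13147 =10309.67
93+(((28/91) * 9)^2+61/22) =103.44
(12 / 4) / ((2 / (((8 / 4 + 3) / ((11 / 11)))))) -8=-1 / 2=-0.50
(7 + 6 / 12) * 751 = 11265 / 2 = 5632.50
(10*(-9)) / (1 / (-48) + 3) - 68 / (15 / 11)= -171764 / 2145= -80.08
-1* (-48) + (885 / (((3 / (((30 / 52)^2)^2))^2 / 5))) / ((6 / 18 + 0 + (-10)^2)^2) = 908168502918224073 / 18919940877650176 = 48.00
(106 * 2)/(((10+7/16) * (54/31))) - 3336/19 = -14043080/85671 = -163.92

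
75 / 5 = 15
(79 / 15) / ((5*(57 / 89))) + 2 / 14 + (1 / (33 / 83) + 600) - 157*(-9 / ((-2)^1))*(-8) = 2059418437 / 329175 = 6256.30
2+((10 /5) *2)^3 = 66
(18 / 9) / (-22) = -1 / 11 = -0.09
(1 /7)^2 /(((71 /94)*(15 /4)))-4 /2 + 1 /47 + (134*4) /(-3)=-443050373 /2452695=-180.64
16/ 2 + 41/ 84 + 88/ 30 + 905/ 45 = 39731/ 1260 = 31.53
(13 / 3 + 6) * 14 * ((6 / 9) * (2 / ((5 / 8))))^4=455081984 / 151875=2996.42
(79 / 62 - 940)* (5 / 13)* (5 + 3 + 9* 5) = -1186405 / 62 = -19135.56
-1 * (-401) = 401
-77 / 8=-9.62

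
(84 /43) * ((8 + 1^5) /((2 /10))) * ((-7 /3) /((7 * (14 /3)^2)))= -405 /301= -1.35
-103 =-103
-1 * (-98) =98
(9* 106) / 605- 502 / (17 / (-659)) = 200161108 / 10285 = 19461.46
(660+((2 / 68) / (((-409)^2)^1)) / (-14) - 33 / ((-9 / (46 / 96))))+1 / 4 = 1897660923395 / 2866527216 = 662.01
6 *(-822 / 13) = -4932 / 13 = -379.38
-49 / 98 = -1 / 2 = -0.50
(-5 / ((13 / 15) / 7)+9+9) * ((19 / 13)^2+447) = -22088064 / 2197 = -10053.74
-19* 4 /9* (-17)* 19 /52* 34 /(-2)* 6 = -208658 /39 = -5350.21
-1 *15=-15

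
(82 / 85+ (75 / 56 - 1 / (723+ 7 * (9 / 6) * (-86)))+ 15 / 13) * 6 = 1928833 / 92820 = 20.78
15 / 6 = 5 / 2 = 2.50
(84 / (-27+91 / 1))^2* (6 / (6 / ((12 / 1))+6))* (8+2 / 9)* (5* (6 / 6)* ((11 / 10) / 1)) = 59829 / 832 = 71.91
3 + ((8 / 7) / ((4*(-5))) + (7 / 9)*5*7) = 9502 / 315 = 30.17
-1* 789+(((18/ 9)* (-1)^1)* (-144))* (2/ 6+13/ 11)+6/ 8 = -15483/ 44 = -351.89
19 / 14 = 1.36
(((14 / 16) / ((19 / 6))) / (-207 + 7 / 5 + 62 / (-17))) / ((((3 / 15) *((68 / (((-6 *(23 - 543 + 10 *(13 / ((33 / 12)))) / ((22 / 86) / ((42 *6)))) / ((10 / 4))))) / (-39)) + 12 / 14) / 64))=-94142647872000 / 954801620201281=-0.10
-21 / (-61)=21 / 61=0.34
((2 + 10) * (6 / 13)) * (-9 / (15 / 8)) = -1728 / 65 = -26.58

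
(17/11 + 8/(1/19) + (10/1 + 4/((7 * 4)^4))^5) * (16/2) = 94388936827085114814701669783947/117804903638801000597291008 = 801230.97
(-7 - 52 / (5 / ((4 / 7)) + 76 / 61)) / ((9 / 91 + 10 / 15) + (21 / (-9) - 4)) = 2.19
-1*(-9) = 9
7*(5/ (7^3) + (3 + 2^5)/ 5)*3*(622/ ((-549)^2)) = 498844/ 1640961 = 0.30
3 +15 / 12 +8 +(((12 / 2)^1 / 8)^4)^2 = 809377 / 65536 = 12.35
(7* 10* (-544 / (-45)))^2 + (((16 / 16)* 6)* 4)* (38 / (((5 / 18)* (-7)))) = 2028791264 / 2835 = 715623.02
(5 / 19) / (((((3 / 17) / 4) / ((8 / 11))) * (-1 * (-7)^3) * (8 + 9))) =160 / 215061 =0.00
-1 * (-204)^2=-41616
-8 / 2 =-4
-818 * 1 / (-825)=818 / 825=0.99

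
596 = 596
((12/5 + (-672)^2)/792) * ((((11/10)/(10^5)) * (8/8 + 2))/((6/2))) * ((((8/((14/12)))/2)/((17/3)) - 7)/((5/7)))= -0.06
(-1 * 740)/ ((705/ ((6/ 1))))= -296/ 47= -6.30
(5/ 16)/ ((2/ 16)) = 5/ 2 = 2.50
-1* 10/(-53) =0.19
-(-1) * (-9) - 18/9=-11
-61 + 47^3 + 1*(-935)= 102827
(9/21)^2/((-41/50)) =-450/2009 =-0.22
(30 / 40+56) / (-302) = -227 / 1208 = -0.19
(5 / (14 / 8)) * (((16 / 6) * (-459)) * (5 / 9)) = -13600 / 7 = -1942.86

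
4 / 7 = 0.57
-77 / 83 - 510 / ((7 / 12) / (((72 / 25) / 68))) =-110263 / 2905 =-37.96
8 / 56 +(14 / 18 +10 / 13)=1384 / 819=1.69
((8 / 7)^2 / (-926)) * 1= -32 / 22687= -0.00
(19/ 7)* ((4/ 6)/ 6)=19/ 63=0.30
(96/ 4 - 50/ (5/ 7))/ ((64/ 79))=-1817/ 32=-56.78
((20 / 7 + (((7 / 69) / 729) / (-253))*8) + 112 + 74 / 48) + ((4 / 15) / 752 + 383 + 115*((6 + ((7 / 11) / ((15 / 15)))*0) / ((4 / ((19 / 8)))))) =304500710267713 / 334952346960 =909.09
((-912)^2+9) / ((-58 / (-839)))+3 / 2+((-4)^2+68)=12031822.86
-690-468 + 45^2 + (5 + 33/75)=21811/25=872.44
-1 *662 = -662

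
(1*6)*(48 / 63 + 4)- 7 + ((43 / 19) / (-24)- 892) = -870.52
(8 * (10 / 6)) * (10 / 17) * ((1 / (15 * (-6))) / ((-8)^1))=5 / 459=0.01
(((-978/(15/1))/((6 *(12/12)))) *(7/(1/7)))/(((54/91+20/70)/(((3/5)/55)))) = -726817/110000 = -6.61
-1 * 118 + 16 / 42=-2470 / 21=-117.62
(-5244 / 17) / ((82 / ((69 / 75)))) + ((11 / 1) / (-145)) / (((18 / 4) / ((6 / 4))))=-5284957 / 1515975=-3.49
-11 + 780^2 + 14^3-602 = 610531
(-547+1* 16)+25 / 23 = -12188 / 23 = -529.91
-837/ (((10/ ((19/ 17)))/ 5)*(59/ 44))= -349866/ 1003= -348.82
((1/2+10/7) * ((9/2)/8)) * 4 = 243/56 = 4.34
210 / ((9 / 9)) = 210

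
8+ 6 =14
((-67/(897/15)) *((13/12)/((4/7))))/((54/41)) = -96145/59616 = -1.61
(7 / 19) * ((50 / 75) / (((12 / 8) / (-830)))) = -23240 / 171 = -135.91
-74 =-74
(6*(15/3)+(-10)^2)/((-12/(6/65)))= -1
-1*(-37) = 37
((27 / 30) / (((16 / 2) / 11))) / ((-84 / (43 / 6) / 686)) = -23177 / 320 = -72.43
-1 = -1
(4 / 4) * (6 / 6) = 1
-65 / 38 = -1.71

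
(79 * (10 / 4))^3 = 7703734.38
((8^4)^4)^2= 79228162514264337593543950336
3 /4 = 0.75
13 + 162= 175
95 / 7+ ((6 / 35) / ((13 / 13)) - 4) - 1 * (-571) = 20326 / 35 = 580.74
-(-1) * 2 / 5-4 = -18 / 5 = -3.60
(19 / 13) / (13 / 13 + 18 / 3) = 0.21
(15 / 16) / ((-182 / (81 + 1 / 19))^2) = 45375 / 244036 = 0.19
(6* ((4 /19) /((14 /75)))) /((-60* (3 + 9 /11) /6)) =-0.18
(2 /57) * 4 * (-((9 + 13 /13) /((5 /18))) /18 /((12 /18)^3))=-18 /19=-0.95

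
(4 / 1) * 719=2876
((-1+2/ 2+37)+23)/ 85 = 12/ 17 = 0.71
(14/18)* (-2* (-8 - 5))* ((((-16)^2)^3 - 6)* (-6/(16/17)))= -12977171935/6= -2162861989.17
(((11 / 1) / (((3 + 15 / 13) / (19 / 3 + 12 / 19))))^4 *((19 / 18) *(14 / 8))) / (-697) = -72711686330881965367 / 237075205431494016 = -306.70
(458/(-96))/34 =-229/1632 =-0.14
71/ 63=1.13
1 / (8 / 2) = 1 / 4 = 0.25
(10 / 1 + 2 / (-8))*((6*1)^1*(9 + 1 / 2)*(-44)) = -24453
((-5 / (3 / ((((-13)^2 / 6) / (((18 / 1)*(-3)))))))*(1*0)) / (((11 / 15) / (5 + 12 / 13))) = 0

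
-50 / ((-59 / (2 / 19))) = 100 / 1121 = 0.09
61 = 61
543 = 543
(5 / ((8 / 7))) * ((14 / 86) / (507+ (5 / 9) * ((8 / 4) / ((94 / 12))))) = 34545 / 24598408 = 0.00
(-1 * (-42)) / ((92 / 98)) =1029 / 23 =44.74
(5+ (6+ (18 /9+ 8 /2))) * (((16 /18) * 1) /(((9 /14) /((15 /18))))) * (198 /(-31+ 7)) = -13090 /81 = -161.60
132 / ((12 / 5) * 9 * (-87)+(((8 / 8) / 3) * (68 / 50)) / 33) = -163350 / 2325493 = -0.07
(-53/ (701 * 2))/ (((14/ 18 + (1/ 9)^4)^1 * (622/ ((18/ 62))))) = -3129597/ 137978289856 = -0.00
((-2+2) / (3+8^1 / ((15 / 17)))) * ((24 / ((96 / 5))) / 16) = 0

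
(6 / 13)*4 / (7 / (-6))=-144 / 91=-1.58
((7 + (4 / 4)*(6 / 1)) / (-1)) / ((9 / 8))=-104 / 9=-11.56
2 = 2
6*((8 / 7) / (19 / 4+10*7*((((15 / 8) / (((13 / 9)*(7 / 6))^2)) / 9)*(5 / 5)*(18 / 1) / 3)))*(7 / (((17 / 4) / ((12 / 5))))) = 10902528 / 14303545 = 0.76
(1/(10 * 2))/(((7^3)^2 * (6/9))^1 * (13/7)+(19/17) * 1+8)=51/148583180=0.00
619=619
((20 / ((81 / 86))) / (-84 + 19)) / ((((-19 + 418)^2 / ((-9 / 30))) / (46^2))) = 363952 / 279397755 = 0.00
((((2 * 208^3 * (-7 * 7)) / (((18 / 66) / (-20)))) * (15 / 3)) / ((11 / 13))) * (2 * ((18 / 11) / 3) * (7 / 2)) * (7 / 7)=16050459443200 / 11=1459132676654.55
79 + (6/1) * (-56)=-257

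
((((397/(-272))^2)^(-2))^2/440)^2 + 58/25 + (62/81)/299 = 64788307371363297060394328924879669243124932486348/27895213802365660130899276464456398527433866214475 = 2.32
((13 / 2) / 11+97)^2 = 4609609 / 484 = 9523.99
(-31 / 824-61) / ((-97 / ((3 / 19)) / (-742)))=-55978335 / 759316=-73.72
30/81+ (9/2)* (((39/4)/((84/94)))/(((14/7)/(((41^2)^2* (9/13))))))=48025322.37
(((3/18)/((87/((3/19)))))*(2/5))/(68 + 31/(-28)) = 28/15480345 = 0.00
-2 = -2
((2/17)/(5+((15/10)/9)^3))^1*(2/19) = 864/349163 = 0.00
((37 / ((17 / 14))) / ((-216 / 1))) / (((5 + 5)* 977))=-259 / 17937720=-0.00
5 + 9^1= 14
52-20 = 32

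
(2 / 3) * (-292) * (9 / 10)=-876 / 5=-175.20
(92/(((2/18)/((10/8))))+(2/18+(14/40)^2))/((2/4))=3726841/1800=2070.47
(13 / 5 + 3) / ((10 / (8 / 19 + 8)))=448 / 95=4.72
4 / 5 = 0.80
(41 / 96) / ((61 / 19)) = 779 / 5856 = 0.13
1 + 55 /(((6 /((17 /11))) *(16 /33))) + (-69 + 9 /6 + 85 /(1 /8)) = 20567 /32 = 642.72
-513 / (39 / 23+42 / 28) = -7866 / 49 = -160.53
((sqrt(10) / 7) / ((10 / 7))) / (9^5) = sqrt(10) / 590490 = 0.00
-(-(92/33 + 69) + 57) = 488/33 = 14.79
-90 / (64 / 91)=-4095 / 32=-127.97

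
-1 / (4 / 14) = -7 / 2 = -3.50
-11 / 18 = -0.61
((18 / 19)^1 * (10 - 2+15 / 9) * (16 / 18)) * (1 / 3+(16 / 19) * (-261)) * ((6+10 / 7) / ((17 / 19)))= -43116736 / 2907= -14832.04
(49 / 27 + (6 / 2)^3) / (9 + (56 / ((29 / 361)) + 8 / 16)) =45124 / 1106541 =0.04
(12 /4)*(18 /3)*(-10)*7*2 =-2520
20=20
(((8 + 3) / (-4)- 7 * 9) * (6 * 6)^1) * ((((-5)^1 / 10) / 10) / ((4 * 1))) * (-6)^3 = -63909 / 10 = -6390.90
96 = 96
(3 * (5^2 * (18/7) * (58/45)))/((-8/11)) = -4785/14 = -341.79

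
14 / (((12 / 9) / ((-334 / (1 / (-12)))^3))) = 676040069376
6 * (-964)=-5784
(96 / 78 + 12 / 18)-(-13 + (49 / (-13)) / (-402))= 1995 / 134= 14.89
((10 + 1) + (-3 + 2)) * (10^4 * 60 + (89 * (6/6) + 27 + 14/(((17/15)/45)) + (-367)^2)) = 125011350/17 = 7353608.82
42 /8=21 /4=5.25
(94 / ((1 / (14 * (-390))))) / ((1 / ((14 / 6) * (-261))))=312563160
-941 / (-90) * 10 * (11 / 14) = 10351 / 126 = 82.15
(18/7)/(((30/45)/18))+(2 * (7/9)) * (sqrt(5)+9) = 14 * sqrt(5)/9+584/7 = 86.91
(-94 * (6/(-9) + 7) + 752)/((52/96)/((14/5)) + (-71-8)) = -52640/26479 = -1.99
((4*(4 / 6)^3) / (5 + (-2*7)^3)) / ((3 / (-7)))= 224 / 221859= 0.00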